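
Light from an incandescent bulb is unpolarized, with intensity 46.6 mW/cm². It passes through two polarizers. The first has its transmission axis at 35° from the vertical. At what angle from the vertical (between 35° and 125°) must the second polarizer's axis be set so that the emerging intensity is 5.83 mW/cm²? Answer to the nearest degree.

θ ≈ 95°

Unpolarized light through the first polarizer → I₁ = ½ I₀, now polarized at 35°.
Target fraction: 5.83 / 46.6 mW/cm² = 0.1251 of I₀.
Need I₂/I₀ = 0.1251, so cos²(θ − 35°) = 0.1251 / 0.5 = 0.2502.
θ − 35° = arccos(√0.2502) = 60.0°, giving θ ≈ 35 + 60.0 = 95.0°.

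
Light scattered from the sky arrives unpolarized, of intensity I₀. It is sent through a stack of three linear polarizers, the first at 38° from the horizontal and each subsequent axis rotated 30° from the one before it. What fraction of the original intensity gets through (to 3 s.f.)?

≈ 0.281 I₀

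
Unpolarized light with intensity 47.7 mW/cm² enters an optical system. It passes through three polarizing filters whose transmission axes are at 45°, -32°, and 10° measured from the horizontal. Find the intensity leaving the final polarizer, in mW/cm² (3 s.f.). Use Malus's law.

I ≈ 0.667 mW/cm²

Unpolarized light through the first polarizer → I₁ = 47.7 mW/cm²/2 = 23.85 mW/cm², polarized at 45°.
I₂ = I₁ · cos²(77°) = 23.85 · 0.0506 = 1.207 mW/cm².
I₃ = I₂ · cos²(42°) = 1.207 · 0.5523 = 0.6665 mW/cm².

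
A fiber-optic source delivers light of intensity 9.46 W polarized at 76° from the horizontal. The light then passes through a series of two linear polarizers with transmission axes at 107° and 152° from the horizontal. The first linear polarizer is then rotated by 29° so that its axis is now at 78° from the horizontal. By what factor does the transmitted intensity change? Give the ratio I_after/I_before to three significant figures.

Before rotation:
I₁ = I₀ cos²(107° − 76°) = I₀ cos²(31°) = 0.7347 I₀.
I₂ = I₁ cos²(152° − 107°) = 0.7347 I₀ · cos²(45°) = 0.3674 I₀.
After rotation:
I₁ = I₀ cos²(78° − 76°) = I₀ cos²(2°) = 0.9988 I₀.
I₂ = I₁ cos²(152° − 78°) = 0.9988 I₀ · cos²(74°) = 0.07588 I₀.
Ratio = 0.07588 / 0.3674 = 0.2066.

I_new/I_old ≈ 0.207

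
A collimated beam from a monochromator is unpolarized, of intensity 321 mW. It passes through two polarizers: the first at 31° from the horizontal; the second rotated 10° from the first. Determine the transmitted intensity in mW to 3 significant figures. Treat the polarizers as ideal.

Unpolarized light through the first polarizer → I₁ = 321 mW/2 = 160.5 mW, polarized at 31°.
I₂ = I₁ · cos²(10°) = 160.5 · 0.9698 = 155.7 mW.

I ≈ 156 mW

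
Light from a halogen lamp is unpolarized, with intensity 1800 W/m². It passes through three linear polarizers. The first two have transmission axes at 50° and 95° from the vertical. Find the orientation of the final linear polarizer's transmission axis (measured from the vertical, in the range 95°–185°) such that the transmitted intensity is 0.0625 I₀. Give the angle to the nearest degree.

Unpolarized light through the first polarizer → I₁ = ½ I₀, now polarized at 50°.
I₂ = I₁ cos²(95° − 50°) = 0.5 I₀ · cos²(45°) = 0.25 I₀.
Need I₃/I₀ = 0.0625, so cos²(θ − 95°) = 0.0625 / 0.25 = 0.25.
θ − 95° = arccos(√0.25) = 60.0°, giving θ ≈ 95 + 60.0 = 155.0°.

θ ≈ 155°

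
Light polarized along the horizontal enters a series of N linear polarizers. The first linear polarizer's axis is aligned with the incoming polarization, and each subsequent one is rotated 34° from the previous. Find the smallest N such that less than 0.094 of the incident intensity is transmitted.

N = 8

First polarizer is aligned with the polarization: full transmission.
Each further stage multiplies by cos²(34°) = 0.6873.
After N polarizers: T = 0.6873^(N−1). Require T < 0.094 ⇒ N−1 > ln(0.094)/ln(0.6873) = 6.31, so N−1 ≥ 7 and N = 8.
Check: N=8 gives T = 0.07245 < 0.094; N=7 gives T = 0.1054.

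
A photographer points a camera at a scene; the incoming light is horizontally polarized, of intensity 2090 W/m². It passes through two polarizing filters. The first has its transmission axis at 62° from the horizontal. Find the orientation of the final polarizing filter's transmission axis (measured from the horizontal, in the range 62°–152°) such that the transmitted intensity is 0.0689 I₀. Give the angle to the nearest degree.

I₁ = I₀ cos²(62° − 0°) = I₀ cos²(62°) = 0.2204 I₀.
Need I₂/I₀ = 0.0689, so cos²(θ − 62°) = 0.0689 / 0.2204 = 0.3126.
θ − 62° = arccos(√0.3126) = 56.0°, giving θ ≈ 62 + 56.0 = 118.0°.

θ ≈ 118°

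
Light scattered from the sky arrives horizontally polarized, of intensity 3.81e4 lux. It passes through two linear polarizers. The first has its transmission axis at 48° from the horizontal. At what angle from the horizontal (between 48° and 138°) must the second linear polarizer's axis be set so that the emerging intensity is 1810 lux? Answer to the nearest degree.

By Malus's law, I₁ = I₀ cos²(48° − 0°) = I₀ cos²(48°) = 0.4477 I₀.
Target fraction: 1810 / 3.81e4 lux = 0.04751 of I₀.
Need I₂/I₀ = 0.04751, so cos²(θ − 48°) = 0.04751 / 0.4477 = 0.1061.
θ − 48° = arccos(√0.1061) = 71.0°, giving θ ≈ 48 + 71.0 = 119.0°.

θ ≈ 119°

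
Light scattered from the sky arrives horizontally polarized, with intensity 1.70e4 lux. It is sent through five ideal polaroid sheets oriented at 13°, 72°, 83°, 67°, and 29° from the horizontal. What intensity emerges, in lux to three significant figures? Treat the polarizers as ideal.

I ≈ 2370 lux

By Malus's law, I₁ = 1.70e4 lux · cos²(13°) = 1.614e+04 lux.
I₂ = I₁ · cos²(59°) = 1.614e+04 · 0.2653 = 4281 lux.
I₃ = I₂ · cos²(11°) = 4281 · 0.9636 = 4125 lux.
I₄ = I₃ · cos²(16°) = 4125 · 0.924 = 3812 lux.
I₅ = I₄ · cos²(38°) = 3812 · 0.621 = 2367 lux.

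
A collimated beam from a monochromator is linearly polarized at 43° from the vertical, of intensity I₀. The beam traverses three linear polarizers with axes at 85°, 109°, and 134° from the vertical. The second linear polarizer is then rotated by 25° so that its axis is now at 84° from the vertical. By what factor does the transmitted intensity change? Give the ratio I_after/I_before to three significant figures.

I_new/I_old ≈ 0.603

Before rotation:
I₁ = I₀ cos²(85° − 43°) = I₀ cos²(42°) = 0.5523 I₀.
I₂ = I₁ cos²(109° − 85°) = 0.5523 I₀ · cos²(24°) = 0.4609 I₀.
I₃ = I₂ cos²(134° − 109°) = 0.4609 I₀ · cos²(25°) = 0.3786 I₀.
After rotation:
I₁ = I₀ cos²(85° − 43°) = I₀ cos²(42°) = 0.5523 I₀.
I₂ = I₁ cos²(84° − 85°) = 0.5523 I₀ · cos²(1°) = 0.5521 I₀.
I₃ = I₂ cos²(134° − 84°) = 0.5521 I₀ · cos²(50°) = 0.2281 I₀.
Ratio = 0.2281 / 0.3786 = 0.6025.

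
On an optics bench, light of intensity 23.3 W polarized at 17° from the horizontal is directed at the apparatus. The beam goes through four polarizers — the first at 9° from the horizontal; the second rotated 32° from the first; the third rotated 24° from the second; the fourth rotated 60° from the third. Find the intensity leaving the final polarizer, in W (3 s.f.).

I₁ = 23.3 W · cos²(8°) = 22.85 W.
I₂ = I₁ · cos²(32°) = 22.85 · 0.7192 = 16.43 W.
I₃ = I₂ · cos²(24°) = 16.43 · 0.8346 = 13.71 W.
I₄ = I₃ · cos²(60°) = 13.71 · 0.25 = 3.428 W.

I ≈ 3.43 W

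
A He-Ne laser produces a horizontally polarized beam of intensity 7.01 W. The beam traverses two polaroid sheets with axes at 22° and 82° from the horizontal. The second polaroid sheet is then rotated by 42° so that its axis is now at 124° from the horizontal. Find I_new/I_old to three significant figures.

Before rotation:
By Malus's law, I₁ = I₀ cos²(22° − 0°) = I₀ cos²(22°) = 0.8597 I₀.
I₂ = I₁ cos²(82° − 22°) = 0.8597 I₀ · cos²(60°) = 0.2149 I₀.
After rotation:
I₁ = I₀ cos²(22° − 0°) = I₀ cos²(22°) = 0.8597 I₀.
Angle between axes 1 and 2: 78°. I₂ = 0.8597 I₀ · cos²(78°) = 0.03716 I₀.
Ratio = 0.03716 / 0.2149 = 0.1729.

I_new/I_old ≈ 0.173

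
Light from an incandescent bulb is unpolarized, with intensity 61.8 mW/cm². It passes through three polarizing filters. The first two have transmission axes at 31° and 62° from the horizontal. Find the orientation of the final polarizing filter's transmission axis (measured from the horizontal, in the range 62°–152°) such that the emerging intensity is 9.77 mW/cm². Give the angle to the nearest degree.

Unpolarized light through the first polarizer → I₁ = ½ I₀, now polarized at 31°.
I₂ = I₁ cos²(62° − 31°) = 0.5 I₀ · cos²(31°) = 0.3674 I₀.
Target fraction: 9.77 / 61.8 mW/cm² = 0.1581 of I₀.
Need I₃/I₀ = 0.1581, so cos²(θ − 62°) = 0.1581 / 0.3674 = 0.4303.
θ − 62° = arccos(√0.4303) = 49.0°, giving θ ≈ 62 + 49.0 = 111.0°.

θ ≈ 111°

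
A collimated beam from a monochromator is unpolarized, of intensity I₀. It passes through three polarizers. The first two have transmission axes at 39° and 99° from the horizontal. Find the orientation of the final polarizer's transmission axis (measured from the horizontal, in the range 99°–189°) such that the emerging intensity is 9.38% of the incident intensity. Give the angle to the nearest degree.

Unpolarized light through the first polarizer → I₁ = ½ I₀, now polarized at 39°.
I₂ = I₁ cos²(99° − 39°) = 0.5 I₀ · cos²(60°) = 0.125 I₀.
Need I₃/I₀ = 0.0938, so cos²(θ − 99°) = 0.0938 / 0.125 = 0.7504.
θ − 99° = arccos(√0.7504) = 30.0°, giving θ ≈ 99 + 30.0 = 129.0°.

θ ≈ 129°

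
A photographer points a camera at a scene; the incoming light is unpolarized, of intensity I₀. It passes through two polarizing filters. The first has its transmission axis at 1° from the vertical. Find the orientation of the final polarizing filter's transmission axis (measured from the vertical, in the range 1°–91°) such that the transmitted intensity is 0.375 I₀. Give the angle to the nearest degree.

Unpolarized light through the first polarizer → I₁ = ½ I₀, now polarized at 1°.
Need I₂/I₀ = 0.375, so cos²(θ − 1°) = 0.375 / 0.5 = 0.75.
θ − 1° = arccos(√0.75) = 30.0°, giving θ ≈ 1 + 30.0 = 31.0°.

θ ≈ 31°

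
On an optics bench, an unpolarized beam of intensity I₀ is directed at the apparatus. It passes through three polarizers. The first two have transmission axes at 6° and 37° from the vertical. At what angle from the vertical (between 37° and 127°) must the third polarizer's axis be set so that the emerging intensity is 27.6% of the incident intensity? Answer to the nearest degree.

θ ≈ 67°

Unpolarized light through the first polarizer → I₁ = ½ I₀, now polarized at 6°.
I₂ = I₁ cos²(37° − 6°) = 0.5 I₀ · cos²(31°) = 0.3674 I₀.
Need I₃/I₀ = 0.276, so cos²(θ − 37°) = 0.276 / 0.3674 = 0.7513.
θ − 37° = arccos(√0.7513) = 29.9°, giving θ ≈ 37 + 29.9 = 66.9°.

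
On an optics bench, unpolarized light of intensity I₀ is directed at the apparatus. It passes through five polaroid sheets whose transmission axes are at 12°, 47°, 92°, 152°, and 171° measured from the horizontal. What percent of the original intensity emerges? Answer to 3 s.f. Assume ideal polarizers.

Unpolarized light through the first polarizer → I₁ = ½ I₀, now polarized at 12°.
I₂ = I₁ cos²(47° − 12°) = 0.5 I₀ · cos²(35°) = 0.3355 I₀.
I₃ = I₂ cos²(92° − 47°) = 0.3355 I₀ · cos²(45°) = 0.1678 I₀.
I₄ = I₃ cos²(152° − 92°) = 0.1678 I₀ · cos²(60°) = 0.04194 I₀.
I₅ = I₄ cos²(171° − 152°) = 0.04194 I₀ · cos²(19°) = 0.03749 I₀.
That is 3.749% of the incident intensity.

≈ 3.75%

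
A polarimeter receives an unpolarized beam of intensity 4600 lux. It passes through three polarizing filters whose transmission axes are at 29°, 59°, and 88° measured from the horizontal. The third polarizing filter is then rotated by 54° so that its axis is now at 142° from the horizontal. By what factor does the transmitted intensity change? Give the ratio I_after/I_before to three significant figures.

Before rotation:
Unpolarized light through the first polarizer → I₁ = ½ I₀, now polarized at 29°.
I₂ = I₁ cos²(59° − 29°) = 0.5 I₀ · cos²(30°) = 0.375 I₀.
I₃ = I₂ cos²(88° − 59°) = 0.375 I₀ · cos²(29°) = 0.2869 I₀.
After rotation:
Unpolarized light through the first polarizer → I₁ = ½ I₀, now polarized at 29°.
I₂ = I₁ cos²(59° − 29°) = 0.5 I₀ · cos²(30°) = 0.375 I₀.
I₃ = I₂ cos²(142° − 59°) = 0.375 I₀ · cos²(83°) = 0.00557 I₀.
Ratio = 0.00557 / 0.2869 = 0.01942.

I_new/I_old ≈ 0.0194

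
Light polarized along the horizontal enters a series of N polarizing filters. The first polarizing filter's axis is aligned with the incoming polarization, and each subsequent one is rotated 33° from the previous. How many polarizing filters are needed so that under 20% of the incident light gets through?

N = 6

First polarizer is aligned with the polarization: full transmission.
Each further stage multiplies by cos²(33°) = 0.7034.
After N polarizers: T = 0.7034^(N−1). Require T < 0.20 ⇒ N−1 > ln(0.20)/ln(0.7034) = 4.57, so N−1 ≥ 5 and N = 6.
Check: N=6 gives T = 0.1722 < 0.20; N=5 gives T = 0.2448.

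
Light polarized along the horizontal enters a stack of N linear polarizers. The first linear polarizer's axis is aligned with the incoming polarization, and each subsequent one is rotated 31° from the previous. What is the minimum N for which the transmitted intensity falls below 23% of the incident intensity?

N = 6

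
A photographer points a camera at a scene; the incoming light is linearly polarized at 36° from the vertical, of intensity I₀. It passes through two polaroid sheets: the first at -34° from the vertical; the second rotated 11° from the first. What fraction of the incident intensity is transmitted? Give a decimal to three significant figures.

≈ 0.113 I₀

By Malus's law, I₁ = I₀ cos²(-34° − 36°) = I₀ cos²(70°) = 0.117 I₀.
I₂ = I₁ cos²(11°) = 0.117 · 0.9636 I₀ = 0.1127 I₀.
Transmitted fraction = 0.1127.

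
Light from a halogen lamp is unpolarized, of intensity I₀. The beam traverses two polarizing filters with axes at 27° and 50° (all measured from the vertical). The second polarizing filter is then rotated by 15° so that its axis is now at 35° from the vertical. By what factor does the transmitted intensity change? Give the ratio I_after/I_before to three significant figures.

Before rotation:
Unpolarized light through the first polarizer → I₁ = ½ I₀, now polarized at 27°.
I₂ = I₁ cos²(50° − 27°) = 0.5 I₀ · cos²(23°) = 0.4237 I₀.
After rotation:
Unpolarized light through the first polarizer → I₁ = ½ I₀, now polarized at 27°.
I₂ = I₁ cos²(35° − 27°) = 0.5 I₀ · cos²(8°) = 0.4903 I₀.
Ratio = 0.4903 / 0.4237 = 1.157.

I_new/I_old ≈ 1.16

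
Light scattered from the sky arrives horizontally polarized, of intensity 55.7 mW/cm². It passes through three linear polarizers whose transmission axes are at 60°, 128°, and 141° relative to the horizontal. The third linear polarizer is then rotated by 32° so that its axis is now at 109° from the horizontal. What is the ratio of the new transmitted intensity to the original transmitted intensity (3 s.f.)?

Before rotation:
By Malus's law, I₁ = I₀ cos²(60° − 0°) = I₀ cos²(60°) = 0.25 I₀.
I₂ = I₁ cos²(128° − 60°) = 0.25 I₀ · cos²(68°) = 0.03508 I₀.
I₃ = I₂ cos²(141° − 128°) = 0.03508 I₀ · cos²(13°) = 0.03331 I₀.
After rotation:
I₁ = I₀ cos²(60° − 0°) = I₀ cos²(60°) = 0.25 I₀.
I₂ = I₁ cos²(128° − 60°) = 0.25 I₀ · cos²(68°) = 0.03508 I₀.
I₃ = I₂ cos²(109° − 128°) = 0.03508 I₀ · cos²(19°) = 0.03136 I₀.
Ratio = 0.03136 / 0.03331 = 0.9417.

I_new/I_old ≈ 0.942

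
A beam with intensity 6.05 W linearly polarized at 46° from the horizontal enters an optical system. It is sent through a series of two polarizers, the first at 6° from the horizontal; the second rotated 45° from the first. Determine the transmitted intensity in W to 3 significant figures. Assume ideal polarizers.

I ≈ 1.78 W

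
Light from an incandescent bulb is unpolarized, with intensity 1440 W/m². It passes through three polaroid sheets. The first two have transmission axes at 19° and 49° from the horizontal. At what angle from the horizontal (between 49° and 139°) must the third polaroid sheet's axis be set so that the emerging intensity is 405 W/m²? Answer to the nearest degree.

θ ≈ 79°

Unpolarized light through the first polarizer → I₁ = ½ I₀, now polarized at 19°.
I₂ = I₁ cos²(49° − 19°) = 0.5 I₀ · cos²(30°) = 0.375 I₀.
Target fraction: 405 / 1440 W/m² = 0.2812 of I₀.
Need I₃/I₀ = 0.2812, so cos²(θ − 49°) = 0.2812 / 0.375 = 0.75.
θ − 49° = arccos(√0.75) = 30.0°, giving θ ≈ 49 + 30.0 = 79.0°.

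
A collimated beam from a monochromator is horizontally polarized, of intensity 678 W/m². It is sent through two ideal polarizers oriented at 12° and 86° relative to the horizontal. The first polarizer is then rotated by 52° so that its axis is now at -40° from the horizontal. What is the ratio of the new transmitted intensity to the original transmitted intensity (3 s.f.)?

Before rotation:
By Malus's law, I₁ = I₀ cos²(12° − 0°) = I₀ cos²(12°) = 0.9568 I₀.
I₂ = I₁ cos²(86° − 12°) = 0.9568 I₀ · cos²(74°) = 0.07269 I₀.
After rotation:
I₁ = I₀ cos²(-40° − 0°) = I₀ cos²(40°) = 0.5868 I₀.
Angle between axes 1 and 2: 54°. I₂ = 0.5868 I₀ · cos²(54°) = 0.2027 I₀.
Ratio = 0.2027 / 0.07269 = 2.789.

I_new/I_old ≈ 2.79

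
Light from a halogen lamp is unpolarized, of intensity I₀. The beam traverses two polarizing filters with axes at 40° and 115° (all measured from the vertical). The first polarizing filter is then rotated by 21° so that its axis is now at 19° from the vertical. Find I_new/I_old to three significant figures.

I_new/I_old ≈ 0.163

Before rotation:
Unpolarized light through the first polarizer → I₁ = ½ I₀, now polarized at 40°.
I₂ = I₁ cos²(115° − 40°) = 0.5 I₀ · cos²(75°) = 0.03349 I₀.
After rotation:
Unpolarized light through the first polarizer → I₁ = ½ I₀, now polarized at 19°.
Angle between axes 1 and 2: 84°. I₂ = 0.5 I₀ · cos²(84°) = 0.005463 I₀.
Ratio = 0.005463 / 0.03349 = 0.1631.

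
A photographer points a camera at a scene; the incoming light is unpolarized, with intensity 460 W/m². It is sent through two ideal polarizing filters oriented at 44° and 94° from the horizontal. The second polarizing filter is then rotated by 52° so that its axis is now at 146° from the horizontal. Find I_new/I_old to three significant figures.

I_new/I_old ≈ 0.105

Before rotation:
Unpolarized light through the first polarizer → I₁ = ½ I₀, now polarized at 44°.
I₂ = I₁ cos²(94° − 44°) = 0.5 I₀ · cos²(50°) = 0.2066 I₀.
After rotation:
Unpolarized light through the first polarizer → I₁ = ½ I₀, now polarized at 44°.
Angle between axes 1 and 2: 78°. I₂ = 0.5 I₀ · cos²(78°) = 0.02161 I₀.
Ratio = 0.02161 / 0.2066 = 0.1046.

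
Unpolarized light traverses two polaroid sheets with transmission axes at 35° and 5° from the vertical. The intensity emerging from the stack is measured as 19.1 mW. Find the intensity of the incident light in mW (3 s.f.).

Unpolarized light through the first polarizer → I₁ = ½ I₀, now polarized at 35°.
I₂ = I₁ cos²(5° − 35°) = 0.5 I₀ · cos²(30°) = 0.375 I₀.
So 19.1 mW = 0.375 I₀, giving I₀ = 19.1/0.375 = 50.93 mW.

I₀ ≈ 50.9 mW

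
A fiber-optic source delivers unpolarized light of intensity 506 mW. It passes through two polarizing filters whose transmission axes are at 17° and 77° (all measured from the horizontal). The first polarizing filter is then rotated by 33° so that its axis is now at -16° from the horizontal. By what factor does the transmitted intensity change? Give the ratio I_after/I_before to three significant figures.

I_new/I_old ≈ 0.0110

Before rotation:
Unpolarized light through the first polarizer → I₁ = ½ I₀, now polarized at 17°.
I₂ = I₁ cos²(77° − 17°) = 0.5 I₀ · cos²(60°) = 0.125 I₀.
After rotation:
Unpolarized light through the first polarizer → I₁ = ½ I₀, now polarized at -16°.
Angle between axes 1 and 2: 87°. I₂ = 0.5 I₀ · cos²(87°) = 0.00137 I₀.
Ratio = 0.00137 / 0.125 = 0.01096.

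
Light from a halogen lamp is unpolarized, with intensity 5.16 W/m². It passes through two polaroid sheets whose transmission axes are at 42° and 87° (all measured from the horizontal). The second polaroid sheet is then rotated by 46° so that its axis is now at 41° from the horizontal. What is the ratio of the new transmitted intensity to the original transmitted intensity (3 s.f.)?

I_new/I_old ≈ 2.00

Before rotation:
Unpolarized light through the first polarizer → I₁ = ½ I₀, now polarized at 42°.
I₂ = I₁ cos²(87° − 42°) = 0.5 I₀ · cos²(45°) = 0.25 I₀.
After rotation:
Unpolarized light through the first polarizer → I₁ = ½ I₀, now polarized at 42°.
I₂ = I₁ cos²(41° − 42°) = 0.5 I₀ · cos²(1°) = 0.4998 I₀.
Ratio = 0.4998 / 0.25 = 1.999.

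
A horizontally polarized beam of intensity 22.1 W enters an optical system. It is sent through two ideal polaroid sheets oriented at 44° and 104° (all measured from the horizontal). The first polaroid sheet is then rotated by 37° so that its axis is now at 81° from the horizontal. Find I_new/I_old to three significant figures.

Before rotation:
I₁ = I₀ cos²(44° − 0°) = I₀ cos²(44°) = 0.5174 I₀.
I₂ = I₁ cos²(104° − 44°) = 0.5174 I₀ · cos²(60°) = 0.1294 I₀.
After rotation:
I₁ = I₀ cos²(81° − 0°) = I₀ cos²(81°) = 0.02447 I₀.
I₂ = I₁ cos²(104° − 81°) = 0.02447 I₀ · cos²(23°) = 0.02074 I₀.
Ratio = 0.02074 / 0.1294 = 0.1603.

I_new/I_old ≈ 0.160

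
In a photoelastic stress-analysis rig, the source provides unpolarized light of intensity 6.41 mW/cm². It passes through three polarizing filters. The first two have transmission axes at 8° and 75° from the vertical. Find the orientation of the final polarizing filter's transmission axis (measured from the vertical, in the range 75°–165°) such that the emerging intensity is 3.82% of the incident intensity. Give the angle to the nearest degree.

Unpolarized light through the first polarizer → I₁ = ½ I₀, now polarized at 8°.
I₂ = I₁ cos²(75° − 8°) = 0.5 I₀ · cos²(67°) = 0.07634 I₀.
Need I₃/I₀ = 0.0382, so cos²(θ − 75°) = 0.0382 / 0.07634 = 0.5004.
θ − 75° = arccos(√0.5004) = 45.0°, giving θ ≈ 75 + 45.0 = 120.0°.

θ ≈ 120°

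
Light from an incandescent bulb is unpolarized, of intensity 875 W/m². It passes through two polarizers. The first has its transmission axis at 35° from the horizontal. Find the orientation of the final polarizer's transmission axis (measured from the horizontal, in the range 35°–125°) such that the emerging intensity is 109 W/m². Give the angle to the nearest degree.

θ ≈ 95°

Unpolarized light through the first polarizer → I₁ = ½ I₀, now polarized at 35°.
Target fraction: 109 / 875 W/m² = 0.1246 of I₀.
Need I₂/I₀ = 0.1246, so cos²(θ − 35°) = 0.1246 / 0.5 = 0.2491.
θ − 35° = arccos(√0.2491) = 60.1°, giving θ ≈ 35 + 60.1 = 95.1°.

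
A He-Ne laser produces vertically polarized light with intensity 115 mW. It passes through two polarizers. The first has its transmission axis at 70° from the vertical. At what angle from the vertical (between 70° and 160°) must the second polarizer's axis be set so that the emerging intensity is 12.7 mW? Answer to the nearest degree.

θ ≈ 84°

I₁ = I₀ cos²(70° − 0°) = I₀ cos²(70°) = 0.117 I₀.
Target fraction: 12.7 / 115 mW = 0.1104 of I₀.
Need I₂/I₀ = 0.1104, so cos²(θ − 70°) = 0.1104 / 0.117 = 0.9441.
θ − 70° = arccos(√0.9441) = 13.7°, giving θ ≈ 70 + 13.7 = 83.7°.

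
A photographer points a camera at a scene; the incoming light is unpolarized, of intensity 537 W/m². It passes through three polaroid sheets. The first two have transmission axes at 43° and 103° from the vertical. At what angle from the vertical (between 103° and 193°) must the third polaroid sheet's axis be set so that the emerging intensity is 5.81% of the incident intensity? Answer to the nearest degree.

Unpolarized light through the first polarizer → I₁ = ½ I₀, now polarized at 43°.
I₂ = I₁ cos²(103° − 43°) = 0.5 I₀ · cos²(60°) = 0.125 I₀.
Need I₃/I₀ = 0.0581, so cos²(θ − 103°) = 0.0581 / 0.125 = 0.4648.
θ − 103° = arccos(√0.4648) = 47.0°, giving θ ≈ 103 + 47.0 = 150.0°.

θ ≈ 150°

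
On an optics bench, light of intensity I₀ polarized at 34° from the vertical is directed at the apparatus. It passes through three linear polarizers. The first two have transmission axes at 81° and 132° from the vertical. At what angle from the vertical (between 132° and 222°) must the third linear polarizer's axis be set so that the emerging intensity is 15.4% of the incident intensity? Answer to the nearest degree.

I₁ = I₀ cos²(81° − 34°) = I₀ cos²(47°) = 0.4651 I₀.
I₂ = I₁ cos²(132° − 81°) = 0.4651 I₀ · cos²(51°) = 0.1842 I₀.
Need I₃/I₀ = 0.154, so cos²(θ − 132°) = 0.154 / 0.1842 = 0.836.
θ − 132° = arccos(√0.836) = 23.9°, giving θ ≈ 132 + 23.9 = 155.9°.

θ ≈ 156°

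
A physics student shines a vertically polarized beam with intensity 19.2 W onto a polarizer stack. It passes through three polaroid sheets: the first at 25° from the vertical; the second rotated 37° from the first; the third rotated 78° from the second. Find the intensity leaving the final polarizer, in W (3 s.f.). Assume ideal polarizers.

I ≈ 0.435 W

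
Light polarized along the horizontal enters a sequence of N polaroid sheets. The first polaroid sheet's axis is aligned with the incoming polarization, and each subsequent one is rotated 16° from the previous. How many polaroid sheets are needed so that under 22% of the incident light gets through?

N = 21

First polarizer is aligned with the polarization: full transmission.
Each further stage multiplies by cos²(16°) = 0.924.
After N polarizers: T = 0.924^(N−1). Require T < 0.22 ⇒ N−1 > ln(0.22)/ln(0.924) = 19.16, so N−1 ≥ 20 and N = 21.
Check: N=21 gives T = 0.2059 < 0.22; N=20 gives T = 0.2228.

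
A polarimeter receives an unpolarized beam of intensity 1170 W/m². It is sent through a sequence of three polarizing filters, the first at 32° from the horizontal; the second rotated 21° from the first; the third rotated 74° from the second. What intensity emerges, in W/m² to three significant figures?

I ≈ 38.7 W/m²

Unpolarized light through the first polarizer → I₁ = 1170 W/m²/2 = 585 W/m², polarized at 32°.
I₂ = I₁ · cos²(21°) = 585 · 0.8716 = 509.9 W/m².
I₃ = I₂ · cos²(74°) = 509.9 · 0.07598 = 38.74 W/m².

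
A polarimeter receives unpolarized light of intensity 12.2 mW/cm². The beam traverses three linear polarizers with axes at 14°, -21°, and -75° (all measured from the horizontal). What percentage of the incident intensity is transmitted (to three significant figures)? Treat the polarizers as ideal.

≈ 11.6%

Unpolarized light through the first polarizer → I₁ = 12.2 mW/cm²/2 = 6.1 mW/cm², polarized at 14°.
I₂ = I₁ · cos²(35°) = 6.1 · 0.671 = 4.093 mW/cm².
I₃ = I₂ · cos²(54°) = 4.093 · 0.3455 = 1.414 mW/cm².
That is 11.59% of the incident intensity.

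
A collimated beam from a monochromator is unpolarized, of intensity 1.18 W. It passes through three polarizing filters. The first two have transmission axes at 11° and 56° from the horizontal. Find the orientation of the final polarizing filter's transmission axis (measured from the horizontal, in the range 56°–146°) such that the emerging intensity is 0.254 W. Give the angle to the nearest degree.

θ ≈ 78°

Unpolarized light through the first polarizer → I₁ = ½ I₀, now polarized at 11°.
I₂ = I₁ cos²(56° − 11°) = 0.5 I₀ · cos²(45°) = 0.25 I₀.
Target fraction: 0.254 / 1.18 W = 0.2153 of I₀.
Need I₃/I₀ = 0.2153, so cos²(θ − 56°) = 0.2153 / 0.25 = 0.861.
θ − 56° = arccos(√0.861) = 21.9°, giving θ ≈ 56 + 21.9 = 77.9°.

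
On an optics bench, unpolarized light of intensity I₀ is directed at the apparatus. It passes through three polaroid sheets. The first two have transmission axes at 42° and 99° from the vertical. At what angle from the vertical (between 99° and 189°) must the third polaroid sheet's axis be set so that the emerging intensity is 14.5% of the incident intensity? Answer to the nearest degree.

θ ≈ 108°

Unpolarized light through the first polarizer → I₁ = ½ I₀, now polarized at 42°.
I₂ = I₁ cos²(99° − 42°) = 0.5 I₀ · cos²(57°) = 0.1483 I₀.
Need I₃/I₀ = 0.145, so cos²(θ − 99°) = 0.145 / 0.1483 = 0.9776.
θ − 99° = arccos(√0.9776) = 8.6°, giving θ ≈ 99 + 8.6 = 107.6°.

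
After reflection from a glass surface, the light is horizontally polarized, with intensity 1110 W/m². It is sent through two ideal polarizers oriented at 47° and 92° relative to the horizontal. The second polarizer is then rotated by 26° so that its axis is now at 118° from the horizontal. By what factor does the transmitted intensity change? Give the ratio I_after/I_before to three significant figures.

I_new/I_old ≈ 0.212

Before rotation:
By Malus's law, I₁ = I₀ cos²(47° − 0°) = I₀ cos²(47°) = 0.4651 I₀.
I₂ = I₁ cos²(92° − 47°) = 0.4651 I₀ · cos²(45°) = 0.2326 I₀.
After rotation:
I₁ = I₀ cos²(47° − 0°) = I₀ cos²(47°) = 0.4651 I₀.
I₂ = I₁ cos²(118° − 47°) = 0.4651 I₀ · cos²(71°) = 0.0493 I₀.
Ratio = 0.0493 / 0.2326 = 0.212.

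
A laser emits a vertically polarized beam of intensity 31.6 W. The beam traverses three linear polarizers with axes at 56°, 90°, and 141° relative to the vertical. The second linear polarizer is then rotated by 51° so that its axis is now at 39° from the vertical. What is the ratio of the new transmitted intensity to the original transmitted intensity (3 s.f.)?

I_new/I_old ≈ 0.145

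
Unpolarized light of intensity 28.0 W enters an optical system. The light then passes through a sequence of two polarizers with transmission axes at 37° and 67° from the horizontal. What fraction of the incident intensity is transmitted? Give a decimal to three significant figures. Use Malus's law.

I/I₀ ≈ 0.375

Unpolarized light through the first polarizer → I₁ = 28.0 W/2 = 14 W, polarized at 37°.
I₂ = I₁ · cos²(30°) = 14 · 0.75 = 10.5 W.
Transmitted fraction = 0.375.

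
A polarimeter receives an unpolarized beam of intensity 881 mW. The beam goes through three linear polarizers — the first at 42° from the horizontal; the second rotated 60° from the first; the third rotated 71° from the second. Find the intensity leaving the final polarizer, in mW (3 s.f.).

I ≈ 11.7 mW

Unpolarized light through the first polarizer → I₁ = 881 mW/2 = 440.5 mW, polarized at 42°.
I₂ = I₁ · cos²(60°) = 440.5 · 0.25 = 110.1 mW.
I₃ = I₂ · cos²(71°) = 110.1 · 0.106 = 11.67 mW.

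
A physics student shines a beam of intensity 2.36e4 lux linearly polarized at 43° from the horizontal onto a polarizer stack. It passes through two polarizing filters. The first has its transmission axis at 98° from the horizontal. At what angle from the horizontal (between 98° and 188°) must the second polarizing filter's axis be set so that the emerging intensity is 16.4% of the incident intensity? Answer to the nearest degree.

θ ≈ 143°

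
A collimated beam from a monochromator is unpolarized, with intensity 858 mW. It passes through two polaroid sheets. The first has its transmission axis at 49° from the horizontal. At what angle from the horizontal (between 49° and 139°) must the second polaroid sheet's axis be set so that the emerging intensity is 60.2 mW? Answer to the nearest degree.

θ ≈ 117°

Unpolarized light through the first polarizer → I₁ = ½ I₀, now polarized at 49°.
Target fraction: 60.2 / 858 mW = 0.07016 of I₀.
Need I₂/I₀ = 0.07016, so cos²(θ − 49°) = 0.07016 / 0.5 = 0.1403.
θ − 49° = arccos(√0.1403) = 68.0°, giving θ ≈ 49 + 68.0 = 117.0°.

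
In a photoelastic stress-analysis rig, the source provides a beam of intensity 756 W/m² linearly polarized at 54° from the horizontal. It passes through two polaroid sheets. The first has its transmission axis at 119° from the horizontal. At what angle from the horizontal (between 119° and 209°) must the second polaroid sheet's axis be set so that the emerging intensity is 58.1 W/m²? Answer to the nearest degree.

θ ≈ 168°

By Malus's law, I₁ = I₀ cos²(119° − 54°) = I₀ cos²(65°) = 0.1786 I₀.
Target fraction: 58.1 / 756 W/m² = 0.07685 of I₀.
Need I₂/I₀ = 0.07685, so cos²(θ − 119°) = 0.07685 / 0.1786 = 0.4303.
θ − 119° = arccos(√0.4303) = 49.0°, giving θ ≈ 119 + 49.0 = 168.0°.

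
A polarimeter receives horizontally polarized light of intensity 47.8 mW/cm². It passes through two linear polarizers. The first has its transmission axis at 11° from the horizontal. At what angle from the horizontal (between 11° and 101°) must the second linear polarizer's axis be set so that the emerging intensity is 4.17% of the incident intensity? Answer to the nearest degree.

θ ≈ 89°

I₁ = I₀ cos²(11° − 0°) = I₀ cos²(11°) = 0.9636 I₀.
Need I₂/I₀ = 0.0417, so cos²(θ − 11°) = 0.0417 / 0.9636 = 0.04328.
θ − 11° = arccos(√0.04328) = 78.0°, giving θ ≈ 11 + 78.0 = 89.0°.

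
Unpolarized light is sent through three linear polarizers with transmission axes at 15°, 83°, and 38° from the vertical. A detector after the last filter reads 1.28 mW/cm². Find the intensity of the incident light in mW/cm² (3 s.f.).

Unpolarized light through the first polarizer → I₁ = ½ I₀, now polarized at 15°.
I₂ = I₁ cos²(83° − 15°) = 0.5 I₀ · cos²(68°) = 0.07017 I₀.
I₃ = I₂ cos²(38° − 83°) = 0.07017 I₀ · cos²(45°) = 0.03508 I₀.
So 1.28 mW/cm² = 0.03508 I₀, giving I₀ = 1.28/0.03508 = 36.49 mW/cm².

I₀ ≈ 36.5 mW/cm²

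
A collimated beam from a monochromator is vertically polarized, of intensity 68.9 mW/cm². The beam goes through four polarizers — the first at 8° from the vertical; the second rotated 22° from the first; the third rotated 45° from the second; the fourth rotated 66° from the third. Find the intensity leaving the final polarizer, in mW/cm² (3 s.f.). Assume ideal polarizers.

I ≈ 4.80 mW/cm²

By Malus's law, I₁ = 68.9 mW/cm² · cos²(8°) = 67.57 mW/cm².
I₂ = I₁ · cos²(22°) = 67.57 · 0.8597 = 58.08 mW/cm².
I₃ = I₂ · cos²(45°) = 58.08 · 0.5 = 29.04 mW/cm².
I₄ = I₃ · cos²(66°) = 29.04 · 0.1654 = 4.805 mW/cm².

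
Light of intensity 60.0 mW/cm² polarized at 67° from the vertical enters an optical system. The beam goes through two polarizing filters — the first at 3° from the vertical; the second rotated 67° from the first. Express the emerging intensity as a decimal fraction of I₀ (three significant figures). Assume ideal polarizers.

By Malus's law, I₁ = 60.0 mW/cm² · cos²(64°) = 11.53 mW/cm².
I₂ = I₁ · cos²(67°) = 11.53 · 0.1527 = 1.76 mW/cm².
Transmitted fraction = 0.02934.

I/I₀ ≈ 0.0293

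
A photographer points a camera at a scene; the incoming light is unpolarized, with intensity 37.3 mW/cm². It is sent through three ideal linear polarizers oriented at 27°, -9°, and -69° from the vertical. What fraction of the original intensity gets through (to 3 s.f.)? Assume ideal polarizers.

Unpolarized light through the first polarizer → I₁ = 37.3 mW/cm²/2 = 18.65 mW/cm², polarized at 27°.
I₂ = I₁ · cos²(36°) = 18.65 · 0.6545 = 12.21 mW/cm².
I₃ = I₂ · cos²(60°) = 12.21 · 0.25 = 3.052 mW/cm².
Transmitted fraction = 0.08181.

I/I₀ ≈ 0.0818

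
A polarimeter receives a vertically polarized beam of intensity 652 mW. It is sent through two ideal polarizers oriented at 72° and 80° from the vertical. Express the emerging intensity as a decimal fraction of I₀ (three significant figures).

I₁ = 652 mW · cos²(72°) = 62.26 mW.
I₂ = I₁ · cos²(8°) = 62.26 · 0.9806 = 61.05 mW.
Transmitted fraction = 0.09364.

I/I₀ ≈ 0.0936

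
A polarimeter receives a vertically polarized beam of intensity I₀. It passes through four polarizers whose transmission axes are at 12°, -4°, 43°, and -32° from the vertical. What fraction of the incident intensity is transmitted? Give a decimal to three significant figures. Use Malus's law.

By Malus's law, I₁ = I₀ cos²(12° − 0°) = I₀ cos²(12°) = 0.9568 I₀.
I₂ = I₁ cos²(-4° − 12°) = 0.9568 I₀ · cos²(16°) = 0.8841 I₀.
I₃ = I₂ cos²(43° + 4°) = 0.8841 I₀ · cos²(47°) = 0.4112 I₀.
I₄ = I₃ cos²(-32° − 43°) = 0.4112 I₀ · cos²(75°) = 0.02755 I₀.
Transmitted fraction = 0.02755.

≈ 0.0275 I₀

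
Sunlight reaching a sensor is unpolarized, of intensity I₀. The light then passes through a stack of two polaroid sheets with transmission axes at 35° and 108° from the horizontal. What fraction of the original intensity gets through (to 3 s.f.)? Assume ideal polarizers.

Unpolarized light through the first polarizer → I₁ = ½ I₀, now polarized at 35°.
I₂ = I₁ cos²(108° − 35°) = 0.5 I₀ · cos²(73°) = 0.04274 I₀.
Transmitted fraction = 0.04274.

≈ 0.0427 I₀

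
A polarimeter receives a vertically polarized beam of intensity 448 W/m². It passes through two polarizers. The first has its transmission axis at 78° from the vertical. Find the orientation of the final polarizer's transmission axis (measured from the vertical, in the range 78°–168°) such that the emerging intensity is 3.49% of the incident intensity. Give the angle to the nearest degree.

θ ≈ 104°

By Malus's law, I₁ = I₀ cos²(78° − 0°) = I₀ cos²(78°) = 0.04323 I₀.
Need I₂/I₀ = 0.0349, so cos²(θ − 78°) = 0.0349 / 0.04323 = 0.8074.
θ − 78° = arccos(√0.8074) = 26.0°, giving θ ≈ 78 + 26.0 = 104.0°.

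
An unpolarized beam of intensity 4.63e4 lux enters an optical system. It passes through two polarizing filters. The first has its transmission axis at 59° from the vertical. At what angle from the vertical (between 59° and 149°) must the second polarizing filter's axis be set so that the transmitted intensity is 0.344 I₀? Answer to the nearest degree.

θ ≈ 93°

Unpolarized light through the first polarizer → I₁ = ½ I₀, now polarized at 59°.
Need I₂/I₀ = 0.344, so cos²(θ − 59°) = 0.344 / 0.5 = 0.688.
θ − 59° = arccos(√0.688) = 34.0°, giving θ ≈ 59 + 34.0 = 93.0°.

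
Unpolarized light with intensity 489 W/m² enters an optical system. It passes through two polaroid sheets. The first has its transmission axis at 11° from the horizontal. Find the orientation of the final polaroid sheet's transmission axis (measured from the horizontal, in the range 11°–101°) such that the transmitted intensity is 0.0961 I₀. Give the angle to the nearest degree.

Unpolarized light through the first polarizer → I₁ = ½ I₀, now polarized at 11°.
Need I₂/I₀ = 0.0961, so cos²(θ − 11°) = 0.0961 / 0.5 = 0.1922.
θ − 11° = arccos(√0.1922) = 64.0°, giving θ ≈ 11 + 64.0 = 75.0°.

θ ≈ 75°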